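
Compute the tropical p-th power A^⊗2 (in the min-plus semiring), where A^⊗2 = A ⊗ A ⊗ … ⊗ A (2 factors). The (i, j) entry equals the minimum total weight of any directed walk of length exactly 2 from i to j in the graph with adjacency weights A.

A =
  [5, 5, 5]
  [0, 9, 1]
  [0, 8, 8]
A^⊗2 =
  [5, 10, 6]
  [1, 5, 5]
  [5, 5, 5]

Each entry (A^⊗2)_ij equals the minimum over all length-2 walks i = v_0 → v_1 → … → v_2 = j of Σ_t A[v_t][v_{t+1}]. For example, for (i, j) = (0, 2) we minimise over 3 possible intermediate vertex sequences; the minimum is 6, attained along the walk 0 → 1 → 2.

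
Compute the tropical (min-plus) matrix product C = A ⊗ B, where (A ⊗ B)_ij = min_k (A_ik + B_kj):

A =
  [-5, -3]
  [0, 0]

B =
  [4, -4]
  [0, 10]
A ⊗ B =
  [-3, -9]
  [0, -4]

Apply the min-plus product entry-by-entry:
  C[0][0] = min over k of (A[0][0] + B[0][0] = -5 + 4 = -1, A[0][1] + B[1][0] = -3 + 0 = -3) = -3 (attained at k = 1)
  C[0][1] = min over k of (A[0][0] + B[0][1] = -5 + -4 = -9, A[0][1] + B[1][1] = -3 + 10 = 7) = -9 (attained at k = 0)
  C[1][0] = min over k of (A[1][0] + B[0][0] = 0 + 4 = 4, A[1][1] + B[1][0] = 0 + 0 = 0) = 0 (attained at k = 1)
  C[1][1] = min over k of (A[1][0] + B[0][1] = 0 + -4 = -4, A[1][1] + B[1][1] = 0 + 10 = 10) = -4 (attained at k = 0)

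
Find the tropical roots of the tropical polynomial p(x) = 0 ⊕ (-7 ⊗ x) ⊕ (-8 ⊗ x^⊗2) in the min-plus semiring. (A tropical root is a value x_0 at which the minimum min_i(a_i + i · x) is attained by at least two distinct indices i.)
Roots: {1, 7}

Each tropical root is a break point of the lower envelope of the lines y = a_i + i · x (there are 3 lines, with slopes 0, 1, ..., 2). Only the lines that attain the minimum somewhere contribute to roots; other lines are dominated. Here the surviving (envelope) indices are i = 2, i = 1, i = 0.
Intersections between consecutive envelope lines give the roots: for adjacent envelope indices i < j the intersection is x = (a_i − a_j) / (j − i). Reading off the sorted break points: {1, 7}.
Verification: at each break x_0, at least two indices attain the minimum of min_i(a_i + i · x_0).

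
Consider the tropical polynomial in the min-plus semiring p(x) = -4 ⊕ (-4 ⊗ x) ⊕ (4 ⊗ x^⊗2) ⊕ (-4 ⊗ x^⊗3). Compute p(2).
p(2) = -4

A tropical monomial a ⊗ x^⊗i evaluates to a + i · x. Evaluating each term at x = 2:
  Term 0 contributes -4 + 0 · 2 = -4
  Term 1 contributes -4 + 1 · 2 = -2
  Term 2 contributes 4 + 2 · 2 = 8
  Term 3 contributes -4 + 3 · 2 = 2
p(2) = ⊕ of these = min[-4, -2, 8, 2] = -4.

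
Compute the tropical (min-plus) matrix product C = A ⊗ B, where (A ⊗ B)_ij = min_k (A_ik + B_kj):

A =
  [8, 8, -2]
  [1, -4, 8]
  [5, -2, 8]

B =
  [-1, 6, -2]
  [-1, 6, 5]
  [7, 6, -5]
A ⊗ B =
  [5, 4, -7]
  [-5, 2, -1]
  [-3, 4, 3]

Apply the min-plus product entry-by-entry:
  C[0][0] = min over k of (A[0][0] + B[0][0] = 8 + -1 = 7, A[0][1] + B[1][0] = 8 + -1 = 7, A[0][2] + B[2][0] = -2 + 7 = 5) = 5 (attained at k = 2)
  C[0][1] = min over k of (A[0][0] + B[0][1] = 8 + 6 = 14, A[0][1] + B[1][1] = 8 + 6 = 14, A[0][2] + B[2][1] = -2 + 6 = 4) = 4 (attained at k = 2)
  C[0][2] = min over k of (A[0][0] + B[0][2] = 8 + -2 = 6, A[0][1] + B[1][2] = 8 + 5 = 13, A[0][2] + B[2][2] = -2 + -5 = -7) = -7 (attained at k = 2)
  C[1][0] = min over k of (A[1][0] + B[0][0] = 1 + -1 = 0, A[1][1] + B[1][0] = -4 + -1 = -5, A[1][2] + B[2][0] = 8 + 7 = 15) = -5 (attained at k = 1)
  C[1][1] = min over k of (A[1][0] + B[0][1] = 1 + 6 = 7, A[1][1] + B[1][1] = -4 + 6 = 2, A[1][2] + B[2][1] = 8 + 6 = 14) = 2 (attained at k = 1)
  C[1][2] = min over k of (A[1][0] + B[0][2] = 1 + -2 = -1, A[1][1] + B[1][2] = -4 + 5 = 1, A[1][2] + B[2][2] = 8 + -5 = 3) = -1 (attained at k = 0)
  C[2][0] = min over k of (A[2][0] + B[0][0] = 5 + -1 = 4, A[2][1] + B[1][0] = -2 + -1 = -3, A[2][2] + B[2][0] = 8 + 7 = 15) = -3 (attained at k = 1)
  C[2][1] = min over k of (A[2][0] + B[0][1] = 5 + 6 = 11, A[2][1] + B[1][1] = -2 + 6 = 4, A[2][2] + B[2][1] = 8 + 6 = 14) = 4 (attained at k = 1)
  C[2][2] = min over k of (A[2][0] + B[0][2] = 5 + -2 = 3, A[2][1] + B[1][2] = -2 + 5 = 3, A[2][2] + B[2][2] = 8 + -5 = 3) = 3 (attained at k = 0)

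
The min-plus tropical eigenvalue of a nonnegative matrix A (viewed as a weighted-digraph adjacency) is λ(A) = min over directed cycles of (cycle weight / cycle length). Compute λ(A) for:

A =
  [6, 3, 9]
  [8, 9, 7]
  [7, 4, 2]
λ(A) = 2

Enumerate directed cycles and compute their means (weight / length). Sample:
  cycle 0 → 0: weight = 6, length = 1, mean = 6/1 ≈ 6.000
  cycle 1 → 1: weight = 9, length = 1, mean = 9/1 ≈ 9.000
  cycle 2 → 2: weight = 2, length = 1, mean = 2/1 ≈ 2.000
  cycle 0 → 1 → 0: weight = 11, length = 2, mean = 11/2 ≈ 5.500
  cycle 0 → 2 → 0: weight = 16, length = 2, mean = 16/2 ≈ 8.000
  cycle 1 → 0 → 1: weight = 11, length = 2, mean = 11/2 ≈ 5.500
Minimum mean = 2.000, attained e.g. along the cycle 2 → 2 with weight 2 and length 1. So λ(A) = 2/1 = 2.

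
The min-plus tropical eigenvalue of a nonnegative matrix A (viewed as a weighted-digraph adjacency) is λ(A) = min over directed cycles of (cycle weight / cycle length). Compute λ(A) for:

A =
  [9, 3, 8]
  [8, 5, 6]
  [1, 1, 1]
λ(A) = 1

Enumerate directed cycles and compute their means (weight / length). Sample:
  cycle 0 → 0: weight = 9, length = 1, mean = 9/1 ≈ 9.000
  cycle 1 → 1: weight = 5, length = 1, mean = 5/1 ≈ 5.000
  cycle 2 → 2: weight = 1, length = 1, mean = 1/1 ≈ 1.000
  cycle 0 → 1 → 0: weight = 11, length = 2, mean = 11/2 ≈ 5.500
  cycle 0 → 2 → 0: weight = 9, length = 2, mean = 9/2 ≈ 4.500
  cycle 1 → 0 → 1: weight = 11, length = 2, mean = 11/2 ≈ 5.500
Minimum mean = 1.000, attained e.g. along the cycle 2 → 2 with weight 1 and length 1. So λ(A) = 1/1 = 1.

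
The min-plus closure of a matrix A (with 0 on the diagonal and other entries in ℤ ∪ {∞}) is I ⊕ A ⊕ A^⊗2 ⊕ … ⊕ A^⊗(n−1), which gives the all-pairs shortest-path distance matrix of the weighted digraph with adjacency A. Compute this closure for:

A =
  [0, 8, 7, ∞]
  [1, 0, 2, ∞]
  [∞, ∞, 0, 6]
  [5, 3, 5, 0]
Closure =
  [0, 8, 7, 13]
  [1, 0, 2, 8]
  [10, 9, 0, 6]
  [4, 3, 5, 0]

This is the Floyd-Warshall all-pairs shortest-path computation. For each intermediate vertex k = 0, 1, …, 3, update dist[i][j] ← min(dist[i][j], dist[i][k] + dist[k][j]). The final matrix gives, for each (i, j), the minimum total weight of any directed path from i to j (possibly empty when i = j).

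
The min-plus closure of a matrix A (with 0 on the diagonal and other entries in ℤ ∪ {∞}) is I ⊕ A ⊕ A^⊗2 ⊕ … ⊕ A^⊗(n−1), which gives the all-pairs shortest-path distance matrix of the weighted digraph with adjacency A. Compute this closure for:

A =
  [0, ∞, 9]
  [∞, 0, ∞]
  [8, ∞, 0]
Closure =
  [0, ∞, 9]
  [∞, 0, ∞]
  [8, ∞, 0]

This is the Floyd-Warshall all-pairs shortest-path computation. For each intermediate vertex k = 0, 1, …, 2, update dist[i][j] ← min(dist[i][j], dist[i][k] + dist[k][j]). The final matrix gives, for each (i, j), the minimum total weight of any directed path from i to j (possibly empty when i = j).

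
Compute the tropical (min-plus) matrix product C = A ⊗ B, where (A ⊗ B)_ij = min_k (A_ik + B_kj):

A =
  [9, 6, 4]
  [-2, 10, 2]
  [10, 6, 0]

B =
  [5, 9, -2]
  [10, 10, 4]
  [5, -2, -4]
A ⊗ B =
  [9, 2, 0]
  [3, 0, -4]
  [5, -2, -4]

Apply the min-plus product entry-by-entry:
  C[0][0] = min over k of (A[0][0] + B[0][0] = 9 + 5 = 14, A[0][1] + B[1][0] = 6 + 10 = 16, A[0][2] + B[2][0] = 4 + 5 = 9) = 9 (attained at k = 2)
  C[0][1] = min over k of (A[0][0] + B[0][1] = 9 + 9 = 18, A[0][1] + B[1][1] = 6 + 10 = 16, A[0][2] + B[2][1] = 4 + -2 = 2) = 2 (attained at k = 2)
  C[0][2] = min over k of (A[0][0] + B[0][2] = 9 + -2 = 7, A[0][1] + B[1][2] = 6 + 4 = 10, A[0][2] + B[2][2] = 4 + -4 = 0) = 0 (attained at k = 2)
  C[1][0] = min over k of (A[1][0] + B[0][0] = -2 + 5 = 3, A[1][1] + B[1][0] = 10 + 10 = 20, A[1][2] + B[2][0] = 2 + 5 = 7) = 3 (attained at k = 0)
  C[1][1] = min over k of (A[1][0] + B[0][1] = -2 + 9 = 7, A[1][1] + B[1][1] = 10 + 10 = 20, A[1][2] + B[2][1] = 2 + -2 = 0) = 0 (attained at k = 2)
  C[1][2] = min over k of (A[1][0] + B[0][2] = -2 + -2 = -4, A[1][1] + B[1][2] = 10 + 4 = 14, A[1][2] + B[2][2] = 2 + -4 = -2) = -4 (attained at k = 0)
  C[2][0] = min over k of (A[2][0] + B[0][0] = 10 + 5 = 15, A[2][1] + B[1][0] = 6 + 10 = 16, A[2][2] + B[2][0] = 0 + 5 = 5) = 5 (attained at k = 2)
  C[2][1] = min over k of (A[2][0] + B[0][1] = 10 + 9 = 19, A[2][1] + B[1][1] = 6 + 10 = 16, A[2][2] + B[2][1] = 0 + -2 = -2) = -2 (attained at k = 2)
  C[2][2] = min over k of (A[2][0] + B[0][2] = 10 + -2 = 8, A[2][1] + B[1][2] = 6 + 4 = 10, A[2][2] + B[2][2] = 0 + -4 = -4) = -4 (attained at k = 2)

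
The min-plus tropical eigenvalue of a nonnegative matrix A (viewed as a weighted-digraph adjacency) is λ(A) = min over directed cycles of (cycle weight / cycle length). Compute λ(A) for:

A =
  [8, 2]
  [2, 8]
λ(A) = 2

Enumerate directed cycles and compute their means (weight / length). Sample:
  cycle 0 → 0: weight = 8, length = 1, mean = 8/1 ≈ 8.000
  cycle 1 → 1: weight = 8, length = 1, mean = 8/1 ≈ 8.000
  cycle 0 → 1 → 0: weight = 4, length = 2, mean = 4/2 ≈ 2.000
  cycle 1 → 0 → 1: weight = 4, length = 2, mean = 4/2 ≈ 2.000
Minimum mean = 2.000, attained e.g. along the cycle 0 → 1 → 0 with weight 4 and length 2. So λ(A) = 4/2 = 2.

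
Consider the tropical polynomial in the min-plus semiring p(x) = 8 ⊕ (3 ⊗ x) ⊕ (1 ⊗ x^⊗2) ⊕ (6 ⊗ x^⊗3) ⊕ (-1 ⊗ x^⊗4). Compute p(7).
p(7) = 8

A tropical monomial a ⊗ x^⊗i evaluates to a + i · x. Evaluating each term at x = 7:
  Term 0 contributes 8 + 0 · 7 = 8
  Term 1 contributes 3 + 1 · 7 = 10
  Term 2 contributes 1 + 2 · 7 = 15
  Term 3 contributes 6 + 3 · 7 = 27
  Term 4 contributes -1 + 4 · 7 = 27
p(7) = ⊕ of these = min[8, 10, 15, 27, 27] = 8.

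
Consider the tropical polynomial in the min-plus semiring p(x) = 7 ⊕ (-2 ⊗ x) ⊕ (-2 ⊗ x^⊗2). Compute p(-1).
p(-1) = -4

A tropical monomial a ⊗ x^⊗i evaluates to a + i · x. Evaluating each term at x = -1:
  Term 0 contributes 7 + 0 · -1 = 7
  Term 1 contributes -2 + 1 · -1 = -3
  Term 2 contributes -2 + 2 · -1 = -4
p(-1) = ⊕ of these = min[7, -3, -4] = -4.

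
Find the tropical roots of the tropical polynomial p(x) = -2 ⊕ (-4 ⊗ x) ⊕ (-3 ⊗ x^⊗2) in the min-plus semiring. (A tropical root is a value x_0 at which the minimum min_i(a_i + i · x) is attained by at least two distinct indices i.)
Roots: {-1, 2}

Each tropical root is a break point of the lower envelope of the lines y = a_i + i · x (there are 3 lines, with slopes 0, 1, ..., 2). Only the lines that attain the minimum somewhere contribute to roots; other lines are dominated. Here the surviving (envelope) indices are i = 2, i = 1, i = 0.
Intersections between consecutive envelope lines give the roots: for adjacent envelope indices i < j the intersection is x = (a_i − a_j) / (j − i). Reading off the sorted break points: {-1, 2}.
Verification: at each break x_0, at least two indices attain the minimum of min_i(a_i + i · x_0).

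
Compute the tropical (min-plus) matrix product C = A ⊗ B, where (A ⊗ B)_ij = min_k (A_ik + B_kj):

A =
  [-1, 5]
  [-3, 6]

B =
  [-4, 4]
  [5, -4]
A ⊗ B =
  [-5, 1]
  [-7, 1]

Apply the min-plus product entry-by-entry:
  C[0][0] = min over k of (A[0][0] + B[0][0] = -1 + -4 = -5, A[0][1] + B[1][0] = 5 + 5 = 10) = -5 (attained at k = 0)
  C[0][1] = min over k of (A[0][0] + B[0][1] = -1 + 4 = 3, A[0][1] + B[1][1] = 5 + -4 = 1) = 1 (attained at k = 1)
  C[1][0] = min over k of (A[1][0] + B[0][0] = -3 + -4 = -7, A[1][1] + B[1][0] = 6 + 5 = 11) = -7 (attained at k = 0)
  C[1][1] = min over k of (A[1][0] + B[0][1] = -3 + 4 = 1, A[1][1] + B[1][1] = 6 + -4 = 2) = 1 (attained at k = 0)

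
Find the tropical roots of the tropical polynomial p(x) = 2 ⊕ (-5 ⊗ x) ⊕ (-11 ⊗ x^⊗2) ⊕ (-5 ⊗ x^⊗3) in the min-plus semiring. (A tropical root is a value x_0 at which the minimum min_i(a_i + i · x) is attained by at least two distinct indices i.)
Roots: {-6, 6, 7}

Each tropical root is a break point of the lower envelope of the lines y = a_i + i · x (there are 4 lines, with slopes 0, 1, ..., 3). Only the lines that attain the minimum somewhere contribute to roots; other lines are dominated. Here the surviving (envelope) indices are i = 3, i = 2, i = 1, i = 0.
Intersections between consecutive envelope lines give the roots: for adjacent envelope indices i < j the intersection is x = (a_i − a_j) / (j − i). Reading off the sorted break points: {-6, 6, 7}.
Verification: at each break x_0, at least two indices attain the minimum of min_i(a_i + i · x_0).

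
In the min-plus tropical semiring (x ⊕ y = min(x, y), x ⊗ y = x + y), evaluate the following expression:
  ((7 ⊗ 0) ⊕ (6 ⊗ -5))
((7 ⊗ 0) ⊕ (6 ⊗ -5)) = 1

Expand innermost to outermost. Recall ⊕ takes the minimum of its arguments and ⊗ takes their sum. Working out the expression ((7 ⊗ 0) ⊕ (6 ⊗ -5)) gives 1.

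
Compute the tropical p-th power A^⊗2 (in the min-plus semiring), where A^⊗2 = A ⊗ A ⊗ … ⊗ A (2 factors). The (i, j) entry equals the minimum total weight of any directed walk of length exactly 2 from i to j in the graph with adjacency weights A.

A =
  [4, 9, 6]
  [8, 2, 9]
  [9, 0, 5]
A^⊗2 =
  [8, 6, 10]
  [10, 4, 11]
  [8, 2, 9]

Each entry (A^⊗2)_ij equals the minimum over all length-2 walks i = v_0 → v_1 → … → v_2 = j of Σ_t A[v_t][v_{t+1}]. For example, for (i, j) = (0, 2) we minimise over 3 possible intermediate vertex sequences; the minimum is 10, attained along the walk 0 → 0 → 2.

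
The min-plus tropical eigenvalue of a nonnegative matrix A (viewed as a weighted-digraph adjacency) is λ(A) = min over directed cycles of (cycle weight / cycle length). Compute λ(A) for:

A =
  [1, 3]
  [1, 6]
λ(A) = 1

Enumerate directed cycles and compute their means (weight / length). Sample:
  cycle 0 → 0: weight = 1, length = 1, mean = 1/1 ≈ 1.000
  cycle 1 → 1: weight = 6, length = 1, mean = 6/1 ≈ 6.000
  cycle 0 → 1 → 0: weight = 4, length = 2, mean = 4/2 ≈ 2.000
  cycle 1 → 0 → 1: weight = 4, length = 2, mean = 4/2 ≈ 2.000
Minimum mean = 1.000, attained e.g. along the cycle 0 → 0 with weight 1 and length 1. So λ(A) = 1/1 = 1.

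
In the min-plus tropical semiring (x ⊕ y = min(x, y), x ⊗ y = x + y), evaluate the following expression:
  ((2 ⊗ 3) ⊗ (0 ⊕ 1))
((2 ⊗ 3) ⊗ (0 ⊕ 1)) = 5

Expand innermost to outermost. Recall ⊕ takes the minimum of its arguments and ⊗ takes their sum. Working out the expression ((2 ⊗ 3) ⊗ (0 ⊕ 1)) gives 5.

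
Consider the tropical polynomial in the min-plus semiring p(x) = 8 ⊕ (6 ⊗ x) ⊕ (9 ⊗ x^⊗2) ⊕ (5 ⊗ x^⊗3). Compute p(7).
p(7) = 8

A tropical monomial a ⊗ x^⊗i evaluates to a + i · x. Evaluating each term at x = 7:
  Term 0 contributes 8 + 0 · 7 = 8
  Term 1 contributes 6 + 1 · 7 = 13
  Term 2 contributes 9 + 2 · 7 = 23
  Term 3 contributes 5 + 3 · 7 = 26
p(7) = ⊕ of these = min[8, 13, 23, 26] = 8.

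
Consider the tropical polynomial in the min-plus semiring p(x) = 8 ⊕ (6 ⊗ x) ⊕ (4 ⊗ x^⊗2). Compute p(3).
p(3) = 8

A tropical monomial a ⊗ x^⊗i evaluates to a + i · x. Evaluating each term at x = 3:
  Term 0 contributes 8 + 0 · 3 = 8
  Term 1 contributes 6 + 1 · 3 = 9
  Term 2 contributes 4 + 2 · 3 = 10
p(3) = ⊕ of these = min[8, 9, 10] = 8.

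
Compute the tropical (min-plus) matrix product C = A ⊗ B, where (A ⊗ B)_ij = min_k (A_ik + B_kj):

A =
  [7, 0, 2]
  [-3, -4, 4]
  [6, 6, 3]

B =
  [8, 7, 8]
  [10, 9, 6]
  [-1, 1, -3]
A ⊗ B =
  [1, 3, -1]
  [3, 4, 1]
  [2, 4, 0]

Apply the min-plus product entry-by-entry:
  C[0][0] = min over k of (A[0][0] + B[0][0] = 7 + 8 = 15, A[0][1] + B[1][0] = 0 + 10 = 10, A[0][2] + B[2][0] = 2 + -1 = 1) = 1 (attained at k = 2)
  C[0][1] = min over k of (A[0][0] + B[0][1] = 7 + 7 = 14, A[0][1] + B[1][1] = 0 + 9 = 9, A[0][2] + B[2][1] = 2 + 1 = 3) = 3 (attained at k = 2)
  C[0][2] = min over k of (A[0][0] + B[0][2] = 7 + 8 = 15, A[0][1] + B[1][2] = 0 + 6 = 6, A[0][2] + B[2][2] = 2 + -3 = -1) = -1 (attained at k = 2)
  C[1][0] = min over k of (A[1][0] + B[0][0] = -3 + 8 = 5, A[1][1] + B[1][0] = -4 + 10 = 6, A[1][2] + B[2][0] = 4 + -1 = 3) = 3 (attained at k = 2)
  C[1][1] = min over k of (A[1][0] + B[0][1] = -3 + 7 = 4, A[1][1] + B[1][1] = -4 + 9 = 5, A[1][2] + B[2][1] = 4 + 1 = 5) = 4 (attained at k = 0)
  C[1][2] = min over k of (A[1][0] + B[0][2] = -3 + 8 = 5, A[1][1] + B[1][2] = -4 + 6 = 2, A[1][2] + B[2][2] = 4 + -3 = 1) = 1 (attained at k = 2)
  C[2][0] = min over k of (A[2][0] + B[0][0] = 6 + 8 = 14, A[2][1] + B[1][0] = 6 + 10 = 16, A[2][2] + B[2][0] = 3 + -1 = 2) = 2 (attained at k = 2)
  C[2][1] = min over k of (A[2][0] + B[0][1] = 6 + 7 = 13, A[2][1] + B[1][1] = 6 + 9 = 15, A[2][2] + B[2][1] = 3 + 1 = 4) = 4 (attained at k = 2)
  C[2][2] = min over k of (A[2][0] + B[0][2] = 6 + 8 = 14, A[2][1] + B[1][2] = 6 + 6 = 12, A[2][2] + B[2][2] = 3 + -3 = 0) = 0 (attained at k = 2)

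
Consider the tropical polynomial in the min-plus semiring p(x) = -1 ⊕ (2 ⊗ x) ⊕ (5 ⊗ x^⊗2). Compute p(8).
p(8) = -1

A tropical monomial a ⊗ x^⊗i evaluates to a + i · x. Evaluating each term at x = 8:
  Term 0 contributes -1 + 0 · 8 = -1
  Term 1 contributes 2 + 1 · 8 = 10
  Term 2 contributes 5 + 2 · 8 = 21
p(8) = ⊕ of these = min[-1, 10, 21] = -1.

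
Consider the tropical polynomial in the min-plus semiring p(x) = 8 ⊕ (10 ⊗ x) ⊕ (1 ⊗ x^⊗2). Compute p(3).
p(3) = 7

A tropical monomial a ⊗ x^⊗i evaluates to a + i · x. Evaluating each term at x = 3:
  Term 0 contributes 8 + 0 · 3 = 8
  Term 1 contributes 10 + 1 · 3 = 13
  Term 2 contributes 1 + 2 · 3 = 7
p(3) = ⊕ of these = min[8, 13, 7] = 7.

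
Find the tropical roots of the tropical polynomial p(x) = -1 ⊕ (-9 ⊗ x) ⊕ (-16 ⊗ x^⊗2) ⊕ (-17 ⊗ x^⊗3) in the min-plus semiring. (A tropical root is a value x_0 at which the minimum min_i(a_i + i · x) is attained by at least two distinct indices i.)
Roots: {1, 7, 8}

Each tropical root is a break point of the lower envelope of the lines y = a_i + i · x (there are 4 lines, with slopes 0, 1, ..., 3). Only the lines that attain the minimum somewhere contribute to roots; other lines are dominated. Here the surviving (envelope) indices are i = 3, i = 2, i = 1, i = 0.
Intersections between consecutive envelope lines give the roots: for adjacent envelope indices i < j the intersection is x = (a_i − a_j) / (j − i). Reading off the sorted break points: {1, 7, 8}.
Verification: at each break x_0, at least two indices attain the minimum of min_i(a_i + i · x_0).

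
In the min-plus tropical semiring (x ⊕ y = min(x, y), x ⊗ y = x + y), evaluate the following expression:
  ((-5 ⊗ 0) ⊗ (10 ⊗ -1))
((-5 ⊗ 0) ⊗ (10 ⊗ -1)) = 4

Expand innermost to outermost. Recall ⊕ takes the minimum of its arguments and ⊗ takes their sum. Working out the expression ((-5 ⊗ 0) ⊗ (10 ⊗ -1)) gives 4.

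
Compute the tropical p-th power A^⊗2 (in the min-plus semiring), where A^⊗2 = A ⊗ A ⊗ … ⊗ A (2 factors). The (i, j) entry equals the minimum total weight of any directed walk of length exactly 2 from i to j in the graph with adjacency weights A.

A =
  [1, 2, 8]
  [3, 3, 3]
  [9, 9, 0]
A^⊗2 =
  [2, 3, 5]
  [4, 5, 3]
  [9, 9, 0]

Each entry (A^⊗2)_ij equals the minimum over all length-2 walks i = v_0 → v_1 → … → v_2 = j of Σ_t A[v_t][v_{t+1}]. For example, for (i, j) = (0, 2) we minimise over 3 possible intermediate vertex sequences; the minimum is 5, attained along the walk 0 → 1 → 2.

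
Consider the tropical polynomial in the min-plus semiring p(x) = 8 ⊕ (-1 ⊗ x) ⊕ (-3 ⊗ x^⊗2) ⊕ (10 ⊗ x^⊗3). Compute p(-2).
p(-2) = -7

A tropical monomial a ⊗ x^⊗i evaluates to a + i · x. Evaluating each term at x = -2:
  Term 0 contributes 8 + 0 · -2 = 8
  Term 1 contributes -1 + 1 · -2 = -3
  Term 2 contributes -3 + 2 · -2 = -7
  Term 3 contributes 10 + 3 · -2 = 4
p(-2) = ⊕ of these = min[8, -3, -7, 4] = -7.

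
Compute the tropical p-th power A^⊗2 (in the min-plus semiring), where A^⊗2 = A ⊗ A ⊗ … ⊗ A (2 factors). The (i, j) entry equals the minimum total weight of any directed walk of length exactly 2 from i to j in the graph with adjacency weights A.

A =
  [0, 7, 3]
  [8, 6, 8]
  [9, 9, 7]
A^⊗2 =
  [0, 7, 3]
  [8, 12, 11]
  [9, 15, 12]

Each entry (A^⊗2)_ij equals the minimum over all length-2 walks i = v_0 → v_1 → … → v_2 = j of Σ_t A[v_t][v_{t+1}]. For example, for (i, j) = (0, 2) we minimise over 3 possible intermediate vertex sequences; the minimum is 3, attained along the walk 0 → 0 → 2.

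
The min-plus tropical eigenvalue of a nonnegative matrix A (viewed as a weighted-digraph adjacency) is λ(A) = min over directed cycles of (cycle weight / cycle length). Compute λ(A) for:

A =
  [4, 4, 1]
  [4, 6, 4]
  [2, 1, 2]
λ(A) = 3/2

Enumerate directed cycles and compute their means (weight / length). Sample:
  cycle 0 → 0: weight = 4, length = 1, mean = 4/1 ≈ 4.000
  cycle 1 → 1: weight = 6, length = 1, mean = 6/1 ≈ 6.000
  cycle 2 → 2: weight = 2, length = 1, mean = 2/1 ≈ 2.000
  cycle 0 → 1 → 0: weight = 8, length = 2, mean = 8/2 ≈ 4.000
  cycle 0 → 2 → 0: weight = 3, length = 2, mean = 3/2 ≈ 1.500
  cycle 1 → 0 → 1: weight = 8, length = 2, mean = 8/2 ≈ 4.000
Minimum mean = 1.500, attained e.g. along the cycle 0 → 2 → 0 with weight 3 and length 2. So λ(A) = 3/2 = 3/2.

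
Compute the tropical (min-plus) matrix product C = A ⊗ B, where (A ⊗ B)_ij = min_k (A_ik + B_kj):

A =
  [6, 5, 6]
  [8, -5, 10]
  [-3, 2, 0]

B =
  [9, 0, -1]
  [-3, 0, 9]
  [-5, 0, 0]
A ⊗ B =
  [1, 5, 5]
  [-8, -5, 4]
  [-5, -3, -4]

Apply the min-plus product entry-by-entry:
  C[0][0] = min over k of (A[0][0] + B[0][0] = 6 + 9 = 15, A[0][1] + B[1][0] = 5 + -3 = 2, A[0][2] + B[2][0] = 6 + -5 = 1) = 1 (attained at k = 2)
  C[0][1] = min over k of (A[0][0] + B[0][1] = 6 + 0 = 6, A[0][1] + B[1][1] = 5 + 0 = 5, A[0][2] + B[2][1] = 6 + 0 = 6) = 5 (attained at k = 1)
  C[0][2] = min over k of (A[0][0] + B[0][2] = 6 + -1 = 5, A[0][1] + B[1][2] = 5 + 9 = 14, A[0][2] + B[2][2] = 6 + 0 = 6) = 5 (attained at k = 0)
  C[1][0] = min over k of (A[1][0] + B[0][0] = 8 + 9 = 17, A[1][1] + B[1][0] = -5 + -3 = -8, A[1][2] + B[2][0] = 10 + -5 = 5) = -8 (attained at k = 1)
  C[1][1] = min over k of (A[1][0] + B[0][1] = 8 + 0 = 8, A[1][1] + B[1][1] = -5 + 0 = -5, A[1][2] + B[2][1] = 10 + 0 = 10) = -5 (attained at k = 1)
  C[1][2] = min over k of (A[1][0] + B[0][2] = 8 + -1 = 7, A[1][1] + B[1][2] = -5 + 9 = 4, A[1][2] + B[2][2] = 10 + 0 = 10) = 4 (attained at k = 1)
  C[2][0] = min over k of (A[2][0] + B[0][0] = -3 + 9 = 6, A[2][1] + B[1][0] = 2 + -3 = -1, A[2][2] + B[2][0] = 0 + -5 = -5) = -5 (attained at k = 2)
  C[2][1] = min over k of (A[2][0] + B[0][1] = -3 + 0 = -3, A[2][1] + B[1][1] = 2 + 0 = 2, A[2][2] + B[2][1] = 0 + 0 = 0) = -3 (attained at k = 0)
  C[2][2] = min over k of (A[2][0] + B[0][2] = -3 + -1 = -4, A[2][1] + B[1][2] = 2 + 9 = 11, A[2][2] + B[2][2] = 0 + 0 = 0) = -4 (attained at k = 0)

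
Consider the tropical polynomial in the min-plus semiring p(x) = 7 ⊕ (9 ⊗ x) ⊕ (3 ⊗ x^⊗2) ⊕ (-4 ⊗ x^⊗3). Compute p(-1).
p(-1) = -7

A tropical monomial a ⊗ x^⊗i evaluates to a + i · x. Evaluating each term at x = -1:
  Term 0 contributes 7 + 0 · -1 = 7
  Term 1 contributes 9 + 1 · -1 = 8
  Term 2 contributes 3 + 2 · -1 = 1
  Term 3 contributes -4 + 3 · -1 = -7
p(-1) = ⊕ of these = min[7, 8, 1, -7] = -7.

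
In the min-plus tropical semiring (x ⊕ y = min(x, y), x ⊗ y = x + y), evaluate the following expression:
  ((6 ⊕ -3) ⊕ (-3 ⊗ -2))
((6 ⊕ -3) ⊕ (-3 ⊗ -2)) = -5

Expand innermost to outermost. Recall ⊕ takes the minimum of its arguments and ⊗ takes their sum. Working out the expression ((6 ⊕ -3) ⊕ (-3 ⊗ -2)) gives -5.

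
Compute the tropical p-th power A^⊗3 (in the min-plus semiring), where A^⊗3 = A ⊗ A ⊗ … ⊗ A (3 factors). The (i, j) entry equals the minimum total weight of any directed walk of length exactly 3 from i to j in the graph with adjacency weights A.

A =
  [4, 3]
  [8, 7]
A^⊗3 =
  [12, 11]
  [16, 15]

Each entry (A^⊗3)_ij equals the minimum over all length-3 walks i = v_0 → v_1 → … → v_3 = j of Σ_t A[v_t][v_{t+1}]. For example, for (i, j) = (0, 1) we minimise over 4 possible intermediate vertex sequences; the minimum is 11, attained along the walk 0 → 0 → 0 → 1.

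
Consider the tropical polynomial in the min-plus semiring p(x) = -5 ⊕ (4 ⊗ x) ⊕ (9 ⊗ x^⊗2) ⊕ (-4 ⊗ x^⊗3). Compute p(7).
p(7) = -5

A tropical monomial a ⊗ x^⊗i evaluates to a + i · x. Evaluating each term at x = 7:
  Term 0 contributes -5 + 0 · 7 = -5
  Term 1 contributes 4 + 1 · 7 = 11
  Term 2 contributes 9 + 2 · 7 = 23
  Term 3 contributes -4 + 3 · 7 = 17
p(7) = ⊕ of these = min[-5, 11, 23, 17] = -5.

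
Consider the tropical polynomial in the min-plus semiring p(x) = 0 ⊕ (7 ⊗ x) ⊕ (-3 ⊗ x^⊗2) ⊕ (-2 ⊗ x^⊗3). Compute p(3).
p(3) = 0

A tropical monomial a ⊗ x^⊗i evaluates to a + i · x. Evaluating each term at x = 3:
  Term 0 contributes 0 + 0 · 3 = 0
  Term 1 contributes 7 + 1 · 3 = 10
  Term 2 contributes -3 + 2 · 3 = 3
  Term 3 contributes -2 + 3 · 3 = 7
p(3) = ⊕ of these = min[0, 10, 3, 7] = 0.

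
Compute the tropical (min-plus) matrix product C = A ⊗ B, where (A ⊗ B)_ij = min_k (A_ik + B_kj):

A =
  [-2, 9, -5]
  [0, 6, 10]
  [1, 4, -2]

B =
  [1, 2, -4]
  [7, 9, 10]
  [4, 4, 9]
A ⊗ B =
  [-1, -1, -6]
  [1, 2, -4]
  [2, 2, -3]

Apply the min-plus product entry-by-entry:
  C[0][0] = min over k of (A[0][0] + B[0][0] = -2 + 1 = -1, A[0][1] + B[1][0] = 9 + 7 = 16, A[0][2] + B[2][0] = -5 + 4 = -1) = -1 (attained at k = 0)
  C[0][1] = min over k of (A[0][0] + B[0][1] = -2 + 2 = 0, A[0][1] + B[1][1] = 9 + 9 = 18, A[0][2] + B[2][1] = -5 + 4 = -1) = -1 (attained at k = 2)
  C[0][2] = min over k of (A[0][0] + B[0][2] = -2 + -4 = -6, A[0][1] + B[1][2] = 9 + 10 = 19, A[0][2] + B[2][2] = -5 + 9 = 4) = -6 (attained at k = 0)
  C[1][0] = min over k of (A[1][0] + B[0][0] = 0 + 1 = 1, A[1][1] + B[1][0] = 6 + 7 = 13, A[1][2] + B[2][0] = 10 + 4 = 14) = 1 (attained at k = 0)
  C[1][1] = min over k of (A[1][0] + B[0][1] = 0 + 2 = 2, A[1][1] + B[1][1] = 6 + 9 = 15, A[1][2] + B[2][1] = 10 + 4 = 14) = 2 (attained at k = 0)
  C[1][2] = min over k of (A[1][0] + B[0][2] = 0 + -4 = -4, A[1][1] + B[1][2] = 6 + 10 = 16, A[1][2] + B[2][2] = 10 + 9 = 19) = -4 (attained at k = 0)
  C[2][0] = min over k of (A[2][0] + B[0][0] = 1 + 1 = 2, A[2][1] + B[1][0] = 4 + 7 = 11, A[2][2] + B[2][0] = -2 + 4 = 2) = 2 (attained at k = 0)
  C[2][1] = min over k of (A[2][0] + B[0][1] = 1 + 2 = 3, A[2][1] + B[1][1] = 4 + 9 = 13, A[2][2] + B[2][1] = -2 + 4 = 2) = 2 (attained at k = 2)
  C[2][2] = min over k of (A[2][0] + B[0][2] = 1 + -4 = -3, A[2][1] + B[1][2] = 4 + 10 = 14, A[2][2] + B[2][2] = -2 + 9 = 7) = -3 (attained at k = 0)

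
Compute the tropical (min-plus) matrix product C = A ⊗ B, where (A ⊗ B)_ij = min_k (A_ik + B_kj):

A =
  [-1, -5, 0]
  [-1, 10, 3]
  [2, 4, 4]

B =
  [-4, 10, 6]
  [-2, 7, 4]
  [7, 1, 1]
A ⊗ B =
  [-7, 1, -1]
  [-5, 4, 4]
  [-2, 5, 5]

Apply the min-plus product entry-by-entry:
  C[0][0] = min over k of (A[0][0] + B[0][0] = -1 + -4 = -5, A[0][1] + B[1][0] = -5 + -2 = -7, A[0][2] + B[2][0] = 0 + 7 = 7) = -7 (attained at k = 1)
  C[0][1] = min over k of (A[0][0] + B[0][1] = -1 + 10 = 9, A[0][1] + B[1][1] = -5 + 7 = 2, A[0][2] + B[2][1] = 0 + 1 = 1) = 1 (attained at k = 2)
  C[0][2] = min over k of (A[0][0] + B[0][2] = -1 + 6 = 5, A[0][1] + B[1][2] = -5 + 4 = -1, A[0][2] + B[2][2] = 0 + 1 = 1) = -1 (attained at k = 1)
  C[1][0] = min over k of (A[1][0] + B[0][0] = -1 + -4 = -5, A[1][1] + B[1][0] = 10 + -2 = 8, A[1][2] + B[2][0] = 3 + 7 = 10) = -5 (attained at k = 0)
  C[1][1] = min over k of (A[1][0] + B[0][1] = -1 + 10 = 9, A[1][1] + B[1][1] = 10 + 7 = 17, A[1][2] + B[2][1] = 3 + 1 = 4) = 4 (attained at k = 2)
  C[1][2] = min over k of (A[1][0] + B[0][2] = -1 + 6 = 5, A[1][1] + B[1][2] = 10 + 4 = 14, A[1][2] + B[2][2] = 3 + 1 = 4) = 4 (attained at k = 2)
  C[2][0] = min over k of (A[2][0] + B[0][0] = 2 + -4 = -2, A[2][1] + B[1][0] = 4 + -2 = 2, A[2][2] + B[2][0] = 4 + 7 = 11) = -2 (attained at k = 0)
  C[2][1] = min over k of (A[2][0] + B[0][1] = 2 + 10 = 12, A[2][1] + B[1][1] = 4 + 7 = 11, A[2][2] + B[2][1] = 4 + 1 = 5) = 5 (attained at k = 2)
  C[2][2] = min over k of (A[2][0] + B[0][2] = 2 + 6 = 8, A[2][1] + B[1][2] = 4 + 4 = 8, A[2][2] + B[2][2] = 4 + 1 = 5) = 5 (attained at k = 2)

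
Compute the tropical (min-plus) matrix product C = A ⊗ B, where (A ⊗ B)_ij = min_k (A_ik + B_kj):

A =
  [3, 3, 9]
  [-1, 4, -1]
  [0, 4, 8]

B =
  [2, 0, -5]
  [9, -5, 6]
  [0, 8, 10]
A ⊗ B =
  [5, -2, -2]
  [-1, -1, -6]
  [2, -1, -5]

Apply the min-plus product entry-by-entry:
  C[0][0] = min over k of (A[0][0] + B[0][0] = 3 + 2 = 5, A[0][1] + B[1][0] = 3 + 9 = 12, A[0][2] + B[2][0] = 9 + 0 = 9) = 5 (attained at k = 0)
  C[0][1] = min over k of (A[0][0] + B[0][1] = 3 + 0 = 3, A[0][1] + B[1][1] = 3 + -5 = -2, A[0][2] + B[2][1] = 9 + 8 = 17) = -2 (attained at k = 1)
  C[0][2] = min over k of (A[0][0] + B[0][2] = 3 + -5 = -2, A[0][1] + B[1][2] = 3 + 6 = 9, A[0][2] + B[2][2] = 9 + 10 = 19) = -2 (attained at k = 0)
  C[1][0] = min over k of (A[1][0] + B[0][0] = -1 + 2 = 1, A[1][1] + B[1][0] = 4 + 9 = 13, A[1][2] + B[2][0] = -1 + 0 = -1) = -1 (attained at k = 2)
  C[1][1] = min over k of (A[1][0] + B[0][1] = -1 + 0 = -1, A[1][1] + B[1][1] = 4 + -5 = -1, A[1][2] + B[2][1] = -1 + 8 = 7) = -1 (attained at k = 0)
  C[1][2] = min over k of (A[1][0] + B[0][2] = -1 + -5 = -6, A[1][1] + B[1][2] = 4 + 6 = 10, A[1][2] + B[2][2] = -1 + 10 = 9) = -6 (attained at k = 0)
  C[2][0] = min over k of (A[2][0] + B[0][0] = 0 + 2 = 2, A[2][1] + B[1][0] = 4 + 9 = 13, A[2][2] + B[2][0] = 8 + 0 = 8) = 2 (attained at k = 0)
  C[2][1] = min over k of (A[2][0] + B[0][1] = 0 + 0 = 0, A[2][1] + B[1][1] = 4 + -5 = -1, A[2][2] + B[2][1] = 8 + 8 = 16) = -1 (attained at k = 1)
  C[2][2] = min over k of (A[2][0] + B[0][2] = 0 + -5 = -5, A[2][1] + B[1][2] = 4 + 6 = 10, A[2][2] + B[2][2] = 8 + 10 = 18) = -5 (attained at k = 0)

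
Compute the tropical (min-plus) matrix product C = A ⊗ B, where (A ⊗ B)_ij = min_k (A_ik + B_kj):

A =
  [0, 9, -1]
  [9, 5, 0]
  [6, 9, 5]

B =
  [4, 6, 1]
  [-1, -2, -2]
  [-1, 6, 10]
A ⊗ B =
  [-2, 5, 1]
  [-1, 3, 3]
  [4, 7, 7]

Apply the min-plus product entry-by-entry:
  C[0][0] = min over k of (A[0][0] + B[0][0] = 0 + 4 = 4, A[0][1] + B[1][0] = 9 + -1 = 8, A[0][2] + B[2][0] = -1 + -1 = -2) = -2 (attained at k = 2)
  C[0][1] = min over k of (A[0][0] + B[0][1] = 0 + 6 = 6, A[0][1] + B[1][1] = 9 + -2 = 7, A[0][2] + B[2][1] = -1 + 6 = 5) = 5 (attained at k = 2)
  C[0][2] = min over k of (A[0][0] + B[0][2] = 0 + 1 = 1, A[0][1] + B[1][2] = 9 + -2 = 7, A[0][2] + B[2][2] = -1 + 10 = 9) = 1 (attained at k = 0)
  C[1][0] = min over k of (A[1][0] + B[0][0] = 9 + 4 = 13, A[1][1] + B[1][0] = 5 + -1 = 4, A[1][2] + B[2][0] = 0 + -1 = -1) = -1 (attained at k = 2)
  C[1][1] = min over k of (A[1][0] + B[0][1] = 9 + 6 = 15, A[1][1] + B[1][1] = 5 + -2 = 3, A[1][2] + B[2][1] = 0 + 6 = 6) = 3 (attained at k = 1)
  C[1][2] = min over k of (A[1][0] + B[0][2] = 9 + 1 = 10, A[1][1] + B[1][2] = 5 + -2 = 3, A[1][2] + B[2][2] = 0 + 10 = 10) = 3 (attained at k = 1)
  C[2][0] = min over k of (A[2][0] + B[0][0] = 6 + 4 = 10, A[2][1] + B[1][0] = 9 + -1 = 8, A[2][2] + B[2][0] = 5 + -1 = 4) = 4 (attained at k = 2)
  C[2][1] = min over k of (A[2][0] + B[0][1] = 6 + 6 = 12, A[2][1] + B[1][1] = 9 + -2 = 7, A[2][2] + B[2][1] = 5 + 6 = 11) = 7 (attained at k = 1)
  C[2][2] = min over k of (A[2][0] + B[0][2] = 6 + 1 = 7, A[2][1] + B[1][2] = 9 + -2 = 7, A[2][2] + B[2][2] = 5 + 10 = 15) = 7 (attained at k = 0)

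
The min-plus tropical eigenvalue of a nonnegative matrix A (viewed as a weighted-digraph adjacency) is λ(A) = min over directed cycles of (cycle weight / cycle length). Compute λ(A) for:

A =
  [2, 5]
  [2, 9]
λ(A) = 2

Enumerate directed cycles and compute their means (weight / length). Sample:
  cycle 0 → 0: weight = 2, length = 1, mean = 2/1 ≈ 2.000
  cycle 1 → 1: weight = 9, length = 1, mean = 9/1 ≈ 9.000
  cycle 0 → 1 → 0: weight = 7, length = 2, mean = 7/2 ≈ 3.500
  cycle 1 → 0 → 1: weight = 7, length = 2, mean = 7/2 ≈ 3.500
Minimum mean = 2.000, attained e.g. along the cycle 0 → 0 with weight 2 and length 1. So λ(A) = 2/1 = 2.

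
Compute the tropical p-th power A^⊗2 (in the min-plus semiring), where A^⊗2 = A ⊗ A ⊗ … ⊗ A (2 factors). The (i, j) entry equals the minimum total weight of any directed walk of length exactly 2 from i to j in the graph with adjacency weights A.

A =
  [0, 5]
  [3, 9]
A^⊗2 =
  [0, 5]
  [3, 8]

Each entry (A^⊗2)_ij equals the minimum over all length-2 walks i = v_0 → v_1 → … → v_2 = j of Σ_t A[v_t][v_{t+1}]. For example, for (i, j) = (0, 1) we minimise over 2 possible intermediate vertex sequences; the minimum is 5, attained along the walk 0 → 0 → 1.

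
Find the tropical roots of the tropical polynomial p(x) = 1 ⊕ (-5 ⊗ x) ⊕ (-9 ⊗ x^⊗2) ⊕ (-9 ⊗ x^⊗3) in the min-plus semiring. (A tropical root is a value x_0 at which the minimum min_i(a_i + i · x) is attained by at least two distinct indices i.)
Roots: {0, 4, 6}

Each tropical root is a break point of the lower envelope of the lines y = a_i + i · x (there are 4 lines, with slopes 0, 1, ..., 3). Only the lines that attain the minimum somewhere contribute to roots; other lines are dominated. Here the surviving (envelope) indices are i = 3, i = 2, i = 1, i = 0.
Intersections between consecutive envelope lines give the roots: for adjacent envelope indices i < j the intersection is x = (a_i − a_j) / (j − i). Reading off the sorted break points: {0, 4, 6}.
Verification: at each break x_0, at least two indices attain the minimum of min_i(a_i + i · x_0).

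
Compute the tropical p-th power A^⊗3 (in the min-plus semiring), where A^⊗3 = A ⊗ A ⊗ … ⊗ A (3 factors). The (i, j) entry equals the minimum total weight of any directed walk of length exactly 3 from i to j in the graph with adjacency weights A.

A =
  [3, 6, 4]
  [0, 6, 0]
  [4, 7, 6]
A^⊗3 =
  [9, 12, 9]
  [6, 9, 6]
  [10, 13, 10]

Each entry (A^⊗3)_ij equals the minimum over all length-3 walks i = v_0 → v_1 → … → v_3 = j of Σ_t A[v_t][v_{t+1}]. For example, for (i, j) = (0, 2) we minimise over 9 possible intermediate vertex sequences; the minimum is 9, attained along the walk 0 → 0 → 1 → 2.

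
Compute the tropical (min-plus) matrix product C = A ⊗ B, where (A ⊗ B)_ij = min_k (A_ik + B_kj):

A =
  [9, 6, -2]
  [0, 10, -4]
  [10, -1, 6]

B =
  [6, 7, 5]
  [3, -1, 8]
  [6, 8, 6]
A ⊗ B =
  [4, 5, 4]
  [2, 4, 2]
  [2, -2, 7]

Apply the min-plus product entry-by-entry:
  C[0][0] = min over k of (A[0][0] + B[0][0] = 9 + 6 = 15, A[0][1] + B[1][0] = 6 + 3 = 9, A[0][2] + B[2][0] = -2 + 6 = 4) = 4 (attained at k = 2)
  C[0][1] = min over k of (A[0][0] + B[0][1] = 9 + 7 = 16, A[0][1] + B[1][1] = 6 + -1 = 5, A[0][2] + B[2][1] = -2 + 8 = 6) = 5 (attained at k = 1)
  C[0][2] = min over k of (A[0][0] + B[0][2] = 9 + 5 = 14, A[0][1] + B[1][2] = 6 + 8 = 14, A[0][2] + B[2][2] = -2 + 6 = 4) = 4 (attained at k = 2)
  C[1][0] = min over k of (A[1][0] + B[0][0] = 0 + 6 = 6, A[1][1] + B[1][0] = 10 + 3 = 13, A[1][2] + B[2][0] = -4 + 6 = 2) = 2 (attained at k = 2)
  C[1][1] = min over k of (A[1][0] + B[0][1] = 0 + 7 = 7, A[1][1] + B[1][1] = 10 + -1 = 9, A[1][2] + B[2][1] = -4 + 8 = 4) = 4 (attained at k = 2)
  C[1][2] = min over k of (A[1][0] + B[0][2] = 0 + 5 = 5, A[1][1] + B[1][2] = 10 + 8 = 18, A[1][2] + B[2][2] = -4 + 6 = 2) = 2 (attained at k = 2)
  C[2][0] = min over k of (A[2][0] + B[0][0] = 10 + 6 = 16, A[2][1] + B[1][0] = -1 + 3 = 2, A[2][2] + B[2][0] = 6 + 6 = 12) = 2 (attained at k = 1)
  C[2][1] = min over k of (A[2][0] + B[0][1] = 10 + 7 = 17, A[2][1] + B[1][1] = -1 + -1 = -2, A[2][2] + B[2][1] = 6 + 8 = 14) = -2 (attained at k = 1)
  C[2][2] = min over k of (A[2][0] + B[0][2] = 10 + 5 = 15, A[2][1] + B[1][2] = -1 + 8 = 7, A[2][2] + B[2][2] = 6 + 6 = 12) = 7 (attained at k = 1)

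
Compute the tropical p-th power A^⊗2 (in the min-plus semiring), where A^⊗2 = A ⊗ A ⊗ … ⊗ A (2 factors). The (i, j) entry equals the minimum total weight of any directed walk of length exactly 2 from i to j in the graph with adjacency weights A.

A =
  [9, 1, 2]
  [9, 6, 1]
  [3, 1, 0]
A^⊗2 =
  [5, 3, 2]
  [4, 2, 1]
  [3, 1, 0]

Each entry (A^⊗2)_ij equals the minimum over all length-2 walks i = v_0 → v_1 → … → v_2 = j of Σ_t A[v_t][v_{t+1}]. For example, for (i, j) = (0, 2) we minimise over 3 possible intermediate vertex sequences; the minimum is 2, attained along the walk 0 → 1 → 2.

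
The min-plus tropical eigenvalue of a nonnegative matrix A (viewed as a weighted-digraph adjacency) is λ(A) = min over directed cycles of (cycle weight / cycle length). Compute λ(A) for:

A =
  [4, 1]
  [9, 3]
λ(A) = 3

Enumerate directed cycles and compute their means (weight / length). Sample:
  cycle 0 → 0: weight = 4, length = 1, mean = 4/1 ≈ 4.000
  cycle 1 → 1: weight = 3, length = 1, mean = 3/1 ≈ 3.000
  cycle 0 → 1 → 0: weight = 10, length = 2, mean = 10/2 ≈ 5.000
  cycle 1 → 0 → 1: weight = 10, length = 2, mean = 10/2 ≈ 5.000
Minimum mean = 3.000, attained e.g. along the cycle 1 → 1 with weight 3 and length 1. So λ(A) = 3/1 = 3.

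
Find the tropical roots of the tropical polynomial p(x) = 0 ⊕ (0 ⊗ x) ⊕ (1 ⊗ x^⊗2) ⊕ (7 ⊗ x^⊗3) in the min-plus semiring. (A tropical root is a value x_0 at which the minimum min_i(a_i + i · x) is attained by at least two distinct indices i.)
Roots: {-6, -1, 0}

Each tropical root is a break point of the lower envelope of the lines y = a_i + i · x (there are 4 lines, with slopes 0, 1, ..., 3). Only the lines that attain the minimum somewhere contribute to roots; other lines are dominated. Here the surviving (envelope) indices are i = 3, i = 2, i = 1, i = 0.
Intersections between consecutive envelope lines give the roots: for adjacent envelope indices i < j the intersection is x = (a_i − a_j) / (j − i). Reading off the sorted break points: {-6, -1, 0}.
Verification: at each break x_0, at least two indices attain the minimum of min_i(a_i + i · x_0).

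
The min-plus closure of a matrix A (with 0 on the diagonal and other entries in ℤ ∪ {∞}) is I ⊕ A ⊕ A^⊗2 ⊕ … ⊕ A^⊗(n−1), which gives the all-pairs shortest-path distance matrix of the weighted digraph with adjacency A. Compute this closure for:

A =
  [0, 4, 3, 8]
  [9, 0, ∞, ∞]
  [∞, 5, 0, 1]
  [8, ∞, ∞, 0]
Closure =
  [0, 4, 3, 4]
  [9, 0, 12, 13]
  [9, 5, 0, 1]
  [8, 12, 11, 0]

This is the Floyd-Warshall all-pairs shortest-path computation. For each intermediate vertex k = 0, 1, …, 3, update dist[i][j] ← min(dist[i][j], dist[i][k] + dist[k][j]). The final matrix gives, for each (i, j), the minimum total weight of any directed path from i to j (possibly empty when i = j).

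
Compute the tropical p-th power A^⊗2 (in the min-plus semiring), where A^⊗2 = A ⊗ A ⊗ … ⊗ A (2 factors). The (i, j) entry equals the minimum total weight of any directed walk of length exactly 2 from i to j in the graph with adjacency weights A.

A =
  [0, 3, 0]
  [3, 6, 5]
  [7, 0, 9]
A^⊗2 =
  [0, 0, 0]
  [3, 5, 3]
  [3, 6, 5]

Each entry (A^⊗2)_ij equals the minimum over all length-2 walks i = v_0 → v_1 → … → v_2 = j of Σ_t A[v_t][v_{t+1}]. For example, for (i, j) = (0, 2) we minimise over 3 possible intermediate vertex sequences; the minimum is 0, attained along the walk 0 → 0 → 2.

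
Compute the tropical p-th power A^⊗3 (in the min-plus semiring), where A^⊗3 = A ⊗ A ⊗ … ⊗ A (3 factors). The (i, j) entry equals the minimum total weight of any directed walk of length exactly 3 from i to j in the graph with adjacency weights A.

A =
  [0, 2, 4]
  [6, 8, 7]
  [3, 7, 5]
A^⊗3 =
  [0, 2, 4]
  [6, 8, 10]
  [3, 5, 7]

Each entry (A^⊗3)_ij equals the minimum over all length-3 walks i = v_0 → v_1 → … → v_3 = j of Σ_t A[v_t][v_{t+1}]. For example, for (i, j) = (0, 2) we minimise over 9 possible intermediate vertex sequences; the minimum is 4, attained along the walk 0 → 0 → 0 → 2.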